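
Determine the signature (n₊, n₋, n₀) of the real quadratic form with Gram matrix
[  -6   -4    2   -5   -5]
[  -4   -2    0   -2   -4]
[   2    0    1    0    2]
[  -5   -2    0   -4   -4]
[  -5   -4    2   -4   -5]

step 0: pivot -6 → sign −
step 1: pivot 2/3 → sign +
step 2: pivot -1 → sign −
step 3: pivot -3/2 → sign −
step 4: pivot -1/3 → sign −
signature = (1, 4, 0)

Answer: (1, 4, 0)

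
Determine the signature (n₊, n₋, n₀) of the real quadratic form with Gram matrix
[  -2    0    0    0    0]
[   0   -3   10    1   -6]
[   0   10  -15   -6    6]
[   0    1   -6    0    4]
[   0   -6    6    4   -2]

Answer: (1, 4, 0)

Derivation:
step 0: pivot -2 → sign −
step 1: pivot -3 → sign −
step 2: pivot 55/3 → sign +
step 3: pivot -3/55 → sign −
step 4: pivot -2/3 → sign −
signature = (1, 4, 0)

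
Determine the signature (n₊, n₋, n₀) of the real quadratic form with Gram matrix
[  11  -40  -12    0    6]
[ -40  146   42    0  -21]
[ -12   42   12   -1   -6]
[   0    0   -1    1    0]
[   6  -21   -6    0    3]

Answer: (3, 2, 0)

Derivation:
step 0: pivot 11 → sign +
step 1: pivot 6/11 → sign +
step 2: pivot -6 → sign −
step 3: pivot 7/6 → sign +
step 4: pivot -3/14 → sign −
signature = (3, 2, 0)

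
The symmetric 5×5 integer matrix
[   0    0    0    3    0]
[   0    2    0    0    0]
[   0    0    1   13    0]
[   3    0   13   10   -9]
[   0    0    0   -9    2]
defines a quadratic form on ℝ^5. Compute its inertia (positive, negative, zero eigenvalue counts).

step 0: pivot 2 → sign +
step 1: pivot 1 → sign +
step 2: pivot -159 → sign −
step 3: pivot 3/53 → sign +
step 4: pivot 2 → sign +
signature = (4, 1, 0)

Answer: (4, 1, 0)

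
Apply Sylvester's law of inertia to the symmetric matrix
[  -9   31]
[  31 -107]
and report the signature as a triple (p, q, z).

Answer: (0, 2, 0)

Derivation:
step 0: pivot -9 → sign −
step 1: pivot -2/9 → sign −
signature = (0, 2, 0)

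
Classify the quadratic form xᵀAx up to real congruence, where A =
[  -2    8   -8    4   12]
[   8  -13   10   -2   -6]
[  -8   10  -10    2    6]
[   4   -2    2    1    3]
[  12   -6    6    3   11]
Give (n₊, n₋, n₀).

step 0: pivot -2 → sign −
step 1: pivot 19 → sign +
step 2: pivot -66/19 → sign −
step 3: pivot 1/11 → sign +
step 4: pivot 2 → sign +
signature = (3, 2, 0)

Answer: (3, 2, 0)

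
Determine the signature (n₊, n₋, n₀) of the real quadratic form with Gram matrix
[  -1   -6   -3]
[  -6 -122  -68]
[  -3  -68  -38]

Answer: (1, 2, 0)

Derivation:
step 0: pivot -1 → sign −
step 1: pivot -86 → sign −
step 2: pivot 3/43 → sign +
signature = (1, 2, 0)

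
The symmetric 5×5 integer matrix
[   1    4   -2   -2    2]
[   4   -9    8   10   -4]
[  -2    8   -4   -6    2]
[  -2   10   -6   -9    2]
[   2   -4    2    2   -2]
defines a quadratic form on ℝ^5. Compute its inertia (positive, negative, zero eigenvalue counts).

Answer: (3, 2, 0)

Derivation:
step 0: pivot 1 → sign +
step 1: pivot -25 → sign −
step 2: pivot 56/25 → sign +
step 3: pivot -15/14 → sign −
step 4: pivot 3/5 → sign +
signature = (3, 2, 0)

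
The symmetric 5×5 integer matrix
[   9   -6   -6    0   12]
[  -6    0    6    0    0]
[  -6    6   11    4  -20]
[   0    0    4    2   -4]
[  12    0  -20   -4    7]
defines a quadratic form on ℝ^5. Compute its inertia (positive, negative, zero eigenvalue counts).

Answer: (2, 2, 1)

Derivation:
step 0: pivot 9 → sign +
step 1: pivot -4 → sign −
step 2: pivot 8 → sign +
step 3: pivot -1 → sign −
step 4: row/col 4 already zero → sign 0
signature = (2, 2, 1)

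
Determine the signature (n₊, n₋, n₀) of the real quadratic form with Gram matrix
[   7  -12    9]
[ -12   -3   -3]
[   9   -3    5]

Answer: (1, 2, 0)

Derivation:
step 0: pivot 7 → sign +
step 1: pivot -165/7 → sign −
step 2: pivot -1/55 → sign −
signature = (1, 2, 0)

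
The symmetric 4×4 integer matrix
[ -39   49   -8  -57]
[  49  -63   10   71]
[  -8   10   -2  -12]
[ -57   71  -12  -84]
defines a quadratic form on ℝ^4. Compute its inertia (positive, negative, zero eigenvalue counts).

Answer: (0, 4, 0)

Derivation:
step 0: pivot -39 → sign −
step 1: pivot -56/39 → sign −
step 2: pivot -5/14 → sign −
step 3: pivot -1/5 → sign −
signature = (0, 4, 0)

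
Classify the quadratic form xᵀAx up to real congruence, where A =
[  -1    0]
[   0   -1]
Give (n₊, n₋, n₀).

step 0: pivot -1 → sign −
step 1: pivot -1 → sign −
signature = (0, 2, 0)

Answer: (0, 2, 0)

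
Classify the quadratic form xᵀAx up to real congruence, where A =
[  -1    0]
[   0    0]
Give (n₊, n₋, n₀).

step 0: pivot -1 → sign −
step 1: row/col 1 already zero → sign 0
signature = (0, 1, 1)

Answer: (0, 1, 1)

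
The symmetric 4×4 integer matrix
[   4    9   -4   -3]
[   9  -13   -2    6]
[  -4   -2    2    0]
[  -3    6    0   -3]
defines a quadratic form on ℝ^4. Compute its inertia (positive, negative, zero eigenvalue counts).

Answer: (1, 3, 0)

Derivation:
step 0: pivot 4 → sign +
step 1: pivot -133/4 → sign −
step 2: pivot -10/19 → sign −
step 3: pivot -6/35 → sign −
signature = (1, 3, 0)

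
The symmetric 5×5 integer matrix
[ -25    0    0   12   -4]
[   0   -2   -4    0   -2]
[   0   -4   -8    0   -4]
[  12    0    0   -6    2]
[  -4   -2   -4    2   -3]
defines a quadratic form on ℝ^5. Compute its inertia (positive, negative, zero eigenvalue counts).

Answer: (0, 4, 1)

Derivation:
step 0: pivot -25 → sign −
step 1: pivot -2 → sign −
step 2: pivot -6/25 → sign −
step 3: pivot -1/3 → sign −
step 4: row/col 4 already zero → sign 0
signature = (0, 4, 1)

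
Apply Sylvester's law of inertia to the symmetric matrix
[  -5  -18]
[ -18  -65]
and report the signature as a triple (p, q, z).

step 0: pivot -5 → sign −
step 1: pivot -1/5 → sign −
signature = (0, 2, 0)

Answer: (0, 2, 0)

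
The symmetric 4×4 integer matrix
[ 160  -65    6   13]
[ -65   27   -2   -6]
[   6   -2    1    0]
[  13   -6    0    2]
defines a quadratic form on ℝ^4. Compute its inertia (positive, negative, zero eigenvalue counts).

Answer: (4, 0, 0)

Derivation:
step 0: pivot 160 → sign +
step 1: pivot 19/32 → sign +
step 2: pivot 43/95 → sign +
step 3: pivot 3/43 → sign +
signature = (4, 0, 0)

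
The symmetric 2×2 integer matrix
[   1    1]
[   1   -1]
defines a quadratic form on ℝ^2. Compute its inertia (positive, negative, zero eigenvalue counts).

step 0: pivot 1 → sign +
step 1: pivot -2 → sign −
signature = (1, 1, 0)

Answer: (1, 1, 0)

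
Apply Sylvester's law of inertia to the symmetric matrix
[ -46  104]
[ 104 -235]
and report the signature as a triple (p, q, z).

Answer: (1, 1, 0)

Derivation:
step 0: pivot -46 → sign −
step 1: pivot 3/23 → sign +
signature = (1, 1, 0)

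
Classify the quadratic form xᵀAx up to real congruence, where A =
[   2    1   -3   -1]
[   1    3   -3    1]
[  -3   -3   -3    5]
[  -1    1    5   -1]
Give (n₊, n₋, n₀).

step 0: pivot 2 → sign +
step 1: pivot 5/2 → sign +
step 2: pivot -42/5 → sign −
step 3: pivot -2/21 → sign −
signature = (2, 2, 0)

Answer: (2, 2, 0)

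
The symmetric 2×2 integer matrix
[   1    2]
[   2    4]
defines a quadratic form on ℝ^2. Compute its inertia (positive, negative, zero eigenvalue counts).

step 0: pivot 1 → sign +
step 1: row/col 1 already zero → sign 0
signature = (1, 0, 1)

Answer: (1, 0, 1)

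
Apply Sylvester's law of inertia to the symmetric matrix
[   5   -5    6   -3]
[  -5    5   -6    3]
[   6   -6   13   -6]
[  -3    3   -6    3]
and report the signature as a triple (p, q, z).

Answer: (3, 0, 1)

Derivation:
step 0: pivot 5 → sign +
step 1: pivot 29/5 → sign +
step 2: pivot 6/29 → sign +
step 3: row/col 3 already zero → sign 0
signature = (3, 0, 1)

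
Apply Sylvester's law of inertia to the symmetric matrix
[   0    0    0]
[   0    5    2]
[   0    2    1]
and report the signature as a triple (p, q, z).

Answer: (2, 0, 1)

Derivation:
step 0: pivot 5 → sign +
step 1: pivot 1/5 → sign +
step 2: row/col 2 already zero → sign 0
signature = (2, 0, 1)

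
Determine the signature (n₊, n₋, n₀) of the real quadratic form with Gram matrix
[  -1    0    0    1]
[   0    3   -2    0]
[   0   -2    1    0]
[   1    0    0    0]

step 0: pivot -1 → sign −
step 1: pivot 3 → sign +
step 2: pivot -1/3 → sign −
step 3: pivot 1 → sign +
signature = (2, 2, 0)

Answer: (2, 2, 0)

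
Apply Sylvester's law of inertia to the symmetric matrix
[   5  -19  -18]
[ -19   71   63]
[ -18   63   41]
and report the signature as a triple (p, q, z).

Answer: (2, 1, 0)

Derivation:
step 0: pivot 5 → sign +
step 1: pivot -6/5 → sign −
step 2: pivot 1/2 → sign +
signature = (2, 1, 0)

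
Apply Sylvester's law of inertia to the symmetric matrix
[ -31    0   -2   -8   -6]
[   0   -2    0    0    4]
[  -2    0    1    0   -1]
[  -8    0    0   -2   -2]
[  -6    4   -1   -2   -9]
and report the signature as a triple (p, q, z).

Answer: (1, 3, 1)

Derivation:
step 0: pivot -31 → sign −
step 1: pivot -2 → sign −
step 2: pivot 35/31 → sign +
step 3: pivot -6/35 → sign −
step 4: row/col 4 already zero → sign 0
signature = (1, 3, 1)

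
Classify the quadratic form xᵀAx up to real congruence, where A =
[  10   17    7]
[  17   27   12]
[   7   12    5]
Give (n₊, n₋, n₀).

step 0: pivot 10 → sign +
step 1: pivot -19/10 → sign −
step 2: pivot 2/19 → sign +
signature = (2, 1, 0)

Answer: (2, 1, 0)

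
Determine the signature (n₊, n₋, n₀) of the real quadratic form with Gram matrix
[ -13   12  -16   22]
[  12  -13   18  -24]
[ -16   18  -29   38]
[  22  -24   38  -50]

Answer: (1, 3, 0)

Derivation:
step 0: pivot -13 → sign −
step 1: pivot -25/13 → sign −
step 2: pivot -97/25 → sign −
step 3: pivot 6/97 → sign +
signature = (1, 3, 0)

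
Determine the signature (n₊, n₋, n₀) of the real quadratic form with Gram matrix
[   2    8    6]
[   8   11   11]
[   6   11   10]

step 0: pivot 2 → sign +
step 1: pivot -21 → sign −
step 2: pivot 1/21 → sign +
signature = (2, 1, 0)

Answer: (2, 1, 0)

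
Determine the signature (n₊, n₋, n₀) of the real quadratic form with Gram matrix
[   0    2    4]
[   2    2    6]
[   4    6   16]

step 0: pivot 2 → sign +
step 1: pivot -2 → sign −
step 2: row/col 2 already zero → sign 0
signature = (1, 1, 1)

Answer: (1, 1, 1)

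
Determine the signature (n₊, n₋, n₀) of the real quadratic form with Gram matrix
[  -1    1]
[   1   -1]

Answer: (0, 1, 1)

Derivation:
step 0: pivot -1 → sign −
step 1: row/col 1 already zero → sign 0
signature = (0, 1, 1)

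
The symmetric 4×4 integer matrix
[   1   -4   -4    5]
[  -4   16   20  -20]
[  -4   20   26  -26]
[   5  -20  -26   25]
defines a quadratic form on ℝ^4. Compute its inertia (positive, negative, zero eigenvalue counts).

step 0: pivot 1 → sign +
step 1: pivot 10 → sign +
step 2: pivot -8/5 → sign −
step 3: row/col 3 already zero → sign 0
signature = (2, 1, 1)

Answer: (2, 1, 1)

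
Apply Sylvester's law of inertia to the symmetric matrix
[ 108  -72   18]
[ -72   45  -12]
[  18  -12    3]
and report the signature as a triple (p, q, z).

step 0: pivot 108 → sign +
step 1: pivot -3 → sign −
step 2: row/col 2 already zero → sign 0
signature = (1, 1, 1)

Answer: (1, 1, 1)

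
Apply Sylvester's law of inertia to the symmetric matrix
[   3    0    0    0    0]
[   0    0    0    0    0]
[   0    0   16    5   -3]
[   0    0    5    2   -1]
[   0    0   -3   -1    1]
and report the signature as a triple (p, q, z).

Answer: (4, 0, 1)

Derivation:
step 0: pivot 3 → sign +
step 1: pivot 16 → sign +
step 2: pivot 7/16 → sign +
step 3: pivot 3/7 → sign +
step 4: row/col 4 already zero → sign 0
signature = (4, 0, 1)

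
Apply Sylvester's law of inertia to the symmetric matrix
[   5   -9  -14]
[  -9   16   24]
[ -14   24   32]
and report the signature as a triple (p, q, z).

Answer: (1, 1, 1)

Derivation:
step 0: pivot 5 → sign +
step 1: pivot -1/5 → sign −
step 2: row/col 2 already zero → sign 0
signature = (1, 1, 1)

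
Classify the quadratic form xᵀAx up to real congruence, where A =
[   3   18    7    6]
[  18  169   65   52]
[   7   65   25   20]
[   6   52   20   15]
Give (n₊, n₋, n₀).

step 0: pivot 3 → sign +
step 1: pivot 61 → sign +
step 2: pivot -1/183 → sign −
step 3: pivot -1 → sign −
signature = (2, 2, 0)

Answer: (2, 2, 0)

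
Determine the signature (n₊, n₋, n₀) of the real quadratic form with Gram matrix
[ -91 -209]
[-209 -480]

Answer: (1, 1, 0)

Derivation:
step 0: pivot -91 → sign −
step 1: pivot 1/91 → sign +
signature = (1, 1, 0)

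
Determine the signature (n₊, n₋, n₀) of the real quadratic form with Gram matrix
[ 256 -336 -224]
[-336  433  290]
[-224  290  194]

Answer: (1, 1, 1)

Derivation:
step 0: pivot 256 → sign +
step 1: pivot -8 → sign −
step 2: row/col 2 already zero → sign 0
signature = (1, 1, 1)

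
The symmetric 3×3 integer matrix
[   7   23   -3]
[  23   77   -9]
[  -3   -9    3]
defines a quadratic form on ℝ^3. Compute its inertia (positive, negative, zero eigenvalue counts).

step 0: pivot 7 → sign +
step 1: pivot 10/7 → sign +
step 2: pivot 6/5 → sign +
signature = (3, 0, 0)

Answer: (3, 0, 0)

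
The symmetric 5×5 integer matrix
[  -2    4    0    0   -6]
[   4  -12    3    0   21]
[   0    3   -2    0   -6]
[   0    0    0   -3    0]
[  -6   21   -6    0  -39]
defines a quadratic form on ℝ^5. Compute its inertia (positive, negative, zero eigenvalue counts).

Answer: (1, 4, 0)

Derivation:
step 0: pivot -2 → sign −
step 1: pivot -4 → sign −
step 2: pivot 1/4 → sign +
step 3: pivot -3 → sign −
step 4: pivot -3 → sign −
signature = (1, 4, 0)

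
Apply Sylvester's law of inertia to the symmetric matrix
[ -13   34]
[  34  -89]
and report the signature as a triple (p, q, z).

Answer: (0, 2, 0)

Derivation:
step 0: pivot -13 → sign −
step 1: pivot -1/13 → sign −
signature = (0, 2, 0)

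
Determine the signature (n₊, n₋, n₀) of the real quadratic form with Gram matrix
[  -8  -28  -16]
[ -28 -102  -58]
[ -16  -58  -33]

step 0: pivot -8 → sign −
step 1: pivot -4 → sign −
step 2: row/col 2 already zero → sign 0
signature = (0, 2, 1)

Answer: (0, 2, 1)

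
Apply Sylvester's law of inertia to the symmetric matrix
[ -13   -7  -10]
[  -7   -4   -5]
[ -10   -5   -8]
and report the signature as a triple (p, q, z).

step 0: pivot -13 → sign −
step 1: pivot -3/13 → sign −
step 2: pivot 1/3 → sign +
signature = (1, 2, 0)

Answer: (1, 2, 0)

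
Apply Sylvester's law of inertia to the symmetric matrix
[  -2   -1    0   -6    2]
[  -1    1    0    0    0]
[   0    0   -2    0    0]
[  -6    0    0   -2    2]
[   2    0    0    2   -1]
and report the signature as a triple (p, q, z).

Answer: (2, 3, 0)

Derivation:
step 0: pivot -2 → sign −
step 1: pivot 3/2 → sign +
step 2: pivot -2 → sign −
step 3: pivot 10 → sign +
step 4: pivot -1/15 → sign −
signature = (2, 3, 0)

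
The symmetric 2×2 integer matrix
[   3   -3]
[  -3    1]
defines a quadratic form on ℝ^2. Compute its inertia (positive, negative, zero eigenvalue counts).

step 0: pivot 3 → sign +
step 1: pivot -2 → sign −
signature = (1, 1, 0)

Answer: (1, 1, 0)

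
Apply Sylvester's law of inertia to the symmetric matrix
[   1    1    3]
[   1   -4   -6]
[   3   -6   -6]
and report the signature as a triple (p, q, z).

Answer: (2, 1, 0)

Derivation:
step 0: pivot 1 → sign +
step 1: pivot -5 → sign −
step 2: pivot 6/5 → sign +
signature = (2, 1, 0)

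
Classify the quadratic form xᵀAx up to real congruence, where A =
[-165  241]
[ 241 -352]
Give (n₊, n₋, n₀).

Answer: (1, 1, 0)

Derivation:
step 0: pivot -165 → sign −
step 1: pivot 1/165 → sign +
signature = (1, 1, 0)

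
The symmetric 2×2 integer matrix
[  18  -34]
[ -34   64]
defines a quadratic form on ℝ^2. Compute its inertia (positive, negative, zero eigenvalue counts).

step 0: pivot 18 → sign +
step 1: pivot -2/9 → sign −
signature = (1, 1, 0)

Answer: (1, 1, 0)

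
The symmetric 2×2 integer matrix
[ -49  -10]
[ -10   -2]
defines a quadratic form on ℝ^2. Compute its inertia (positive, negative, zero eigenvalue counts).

Answer: (1, 1, 0)

Derivation:
step 0: pivot -49 → sign −
step 1: pivot 2/49 → sign +
signature = (1, 1, 0)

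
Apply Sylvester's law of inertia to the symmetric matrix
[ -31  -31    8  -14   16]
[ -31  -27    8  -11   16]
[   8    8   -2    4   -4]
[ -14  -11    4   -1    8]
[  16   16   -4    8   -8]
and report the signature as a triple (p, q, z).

step 0: pivot -31 → sign −
step 1: pivot 4 → sign +
step 2: pivot 2/31 → sign +
step 3: pivot 3/4 → sign +
step 4: row/col 4 already zero → sign 0
signature = (3, 1, 1)

Answer: (3, 1, 1)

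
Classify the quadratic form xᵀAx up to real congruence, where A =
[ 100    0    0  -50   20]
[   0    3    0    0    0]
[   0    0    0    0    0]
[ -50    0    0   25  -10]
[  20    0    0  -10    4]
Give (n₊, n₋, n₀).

Answer: (2, 0, 3)

Derivation:
step 0: pivot 100 → sign +
step 1: pivot 3 → sign +
step 2: row/col 2 already zero → sign 0
step 3: row/col 3 already zero → sign 0
step 4: row/col 4 already zero → sign 0
signature = (2, 0, 3)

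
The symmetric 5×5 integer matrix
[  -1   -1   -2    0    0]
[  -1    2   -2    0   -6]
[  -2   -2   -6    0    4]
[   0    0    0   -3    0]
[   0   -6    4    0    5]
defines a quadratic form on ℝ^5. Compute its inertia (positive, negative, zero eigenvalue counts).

Answer: (2, 3, 0)

Derivation:
step 0: pivot -1 → sign −
step 1: pivot 3 → sign +
step 2: pivot -2 → sign −
step 3: pivot -3 → sign −
step 4: pivot 1 → sign +
signature = (2, 3, 0)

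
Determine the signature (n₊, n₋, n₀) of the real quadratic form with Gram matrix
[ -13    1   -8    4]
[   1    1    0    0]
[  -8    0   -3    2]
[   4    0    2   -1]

step 0: pivot -13 → sign −
step 1: pivot 14/13 → sign +
step 2: pivot 11/7 → sign +
step 3: pivot 1/11 → sign +
signature = (3, 1, 0)

Answer: (3, 1, 0)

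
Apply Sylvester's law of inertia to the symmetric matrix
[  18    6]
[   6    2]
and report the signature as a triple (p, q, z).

step 0: pivot 18 → sign +
step 1: row/col 1 already zero → sign 0
signature = (1, 0, 1)

Answer: (1, 0, 1)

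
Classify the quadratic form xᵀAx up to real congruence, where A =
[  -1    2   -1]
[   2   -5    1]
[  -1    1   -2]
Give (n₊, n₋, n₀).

Answer: (0, 2, 1)

Derivation:
step 0: pivot -1 → sign −
step 1: pivot -1 → sign −
step 2: row/col 2 already zero → sign 0
signature = (0, 2, 1)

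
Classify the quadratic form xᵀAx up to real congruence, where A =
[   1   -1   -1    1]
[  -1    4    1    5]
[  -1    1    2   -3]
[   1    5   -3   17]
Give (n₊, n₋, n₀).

Answer: (3, 0, 1)

Derivation:
step 0: pivot 1 → sign +
step 1: pivot 3 → sign +
step 2: pivot 1 → sign +
step 3: row/col 3 already zero → sign 0
signature = (3, 0, 1)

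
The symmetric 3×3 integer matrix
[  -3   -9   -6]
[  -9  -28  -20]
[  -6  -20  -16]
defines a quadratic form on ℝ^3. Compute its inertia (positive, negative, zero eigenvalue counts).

step 0: pivot -3 → sign −
step 1: pivot -1 → sign −
step 2: row/col 2 already zero → sign 0
signature = (0, 2, 1)

Answer: (0, 2, 1)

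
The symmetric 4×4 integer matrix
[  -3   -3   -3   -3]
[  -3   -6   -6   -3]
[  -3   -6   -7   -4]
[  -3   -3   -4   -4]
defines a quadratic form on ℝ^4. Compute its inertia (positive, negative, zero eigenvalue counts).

step 0: pivot -3 → sign −
step 1: pivot -3 → sign −
step 2: pivot -1 → sign −
step 3: row/col 3 already zero → sign 0
signature = (0, 3, 1)

Answer: (0, 3, 1)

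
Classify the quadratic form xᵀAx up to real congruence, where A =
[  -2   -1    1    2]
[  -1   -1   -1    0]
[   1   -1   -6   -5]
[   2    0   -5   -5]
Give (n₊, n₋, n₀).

step 0: pivot -2 → sign −
step 1: pivot -1/2 → sign −
step 2: pivot -1 → sign −
step 3: row/col 3 already zero → sign 0
signature = (0, 3, 1)

Answer: (0, 3, 1)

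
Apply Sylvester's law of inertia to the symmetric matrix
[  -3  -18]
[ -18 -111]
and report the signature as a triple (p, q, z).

Answer: (0, 2, 0)

Derivation:
step 0: pivot -3 → sign −
step 1: pivot -3 → sign −
signature = (0, 2, 0)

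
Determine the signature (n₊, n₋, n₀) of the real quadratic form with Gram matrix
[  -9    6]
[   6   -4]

step 0: pivot -9 → sign −
step 1: row/col 1 already zero → sign 0
signature = (0, 1, 1)

Answer: (0, 1, 1)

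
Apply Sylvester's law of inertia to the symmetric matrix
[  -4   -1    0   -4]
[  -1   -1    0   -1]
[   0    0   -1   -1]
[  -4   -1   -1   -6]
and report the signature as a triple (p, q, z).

step 0: pivot -4 → sign −
step 1: pivot -3/4 → sign −
step 2: pivot -1 → sign −
step 3: pivot -1 → sign −
signature = (0, 4, 0)

Answer: (0, 4, 0)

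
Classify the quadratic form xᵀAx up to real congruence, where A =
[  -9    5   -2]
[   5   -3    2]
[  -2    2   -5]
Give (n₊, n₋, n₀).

Answer: (0, 3, 0)

Derivation:
step 0: pivot -9 → sign −
step 1: pivot -2/9 → sign −
step 2: pivot -1 → sign −
signature = (0, 3, 0)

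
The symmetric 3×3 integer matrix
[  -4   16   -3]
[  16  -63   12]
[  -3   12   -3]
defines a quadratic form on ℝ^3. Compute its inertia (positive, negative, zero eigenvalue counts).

Answer: (1, 2, 0)

Derivation:
step 0: pivot -4 → sign −
step 1: pivot 1 → sign +
step 2: pivot -3/4 → sign −
signature = (1, 2, 0)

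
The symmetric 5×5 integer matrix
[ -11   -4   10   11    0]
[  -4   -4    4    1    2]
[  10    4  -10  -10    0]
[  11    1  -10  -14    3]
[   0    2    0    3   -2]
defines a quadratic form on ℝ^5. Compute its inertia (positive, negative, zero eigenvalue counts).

step 0: pivot -11 → sign −
step 1: pivot -28/11 → sign −
step 2: pivot -6/7 → sign −
step 3: pivot 3/4 → sign +
step 4: pivot -2/3 → sign −
signature = (1, 4, 0)

Answer: (1, 4, 0)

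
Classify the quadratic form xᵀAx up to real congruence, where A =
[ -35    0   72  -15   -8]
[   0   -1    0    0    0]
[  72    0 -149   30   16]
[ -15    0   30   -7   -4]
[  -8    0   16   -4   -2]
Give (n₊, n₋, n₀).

Answer: (1, 3, 1)

Derivation:
step 0: pivot -35 → sign −
step 1: pivot -1 → sign −
step 2: pivot -31/35 → sign −
step 3: pivot 8/31 → sign +
step 4: row/col 4 already zero → sign 0
signature = (1, 3, 1)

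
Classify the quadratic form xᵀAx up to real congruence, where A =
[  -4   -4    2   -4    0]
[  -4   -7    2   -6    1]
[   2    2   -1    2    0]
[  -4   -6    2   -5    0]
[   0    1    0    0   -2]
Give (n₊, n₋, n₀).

step 0: pivot -4 → sign −
step 1: pivot -3 → sign −
step 2: pivot 1/3 → sign +
step 3: pivot -3 → sign −
step 4: row/col 4 already zero → sign 0
signature = (1, 3, 1)

Answer: (1, 3, 1)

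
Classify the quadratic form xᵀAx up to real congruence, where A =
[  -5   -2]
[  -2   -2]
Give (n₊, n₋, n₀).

step 0: pivot -5 → sign −
step 1: pivot -6/5 → sign −
signature = (0, 2, 0)

Answer: (0, 2, 0)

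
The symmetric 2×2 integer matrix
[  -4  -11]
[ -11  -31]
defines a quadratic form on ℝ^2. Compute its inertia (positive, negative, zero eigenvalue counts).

Answer: (0, 2, 0)

Derivation:
step 0: pivot -4 → sign −
step 1: pivot -3/4 → sign −
signature = (0, 2, 0)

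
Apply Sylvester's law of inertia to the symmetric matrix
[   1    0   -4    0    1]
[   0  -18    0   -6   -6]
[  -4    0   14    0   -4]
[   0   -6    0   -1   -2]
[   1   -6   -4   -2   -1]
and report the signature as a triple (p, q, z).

step 0: pivot 1 → sign +
step 1: pivot -18 → sign −
step 2: pivot -2 → sign −
step 3: pivot 1 → sign +
step 4: row/col 4 already zero → sign 0
signature = (2, 2, 1)

Answer: (2, 2, 1)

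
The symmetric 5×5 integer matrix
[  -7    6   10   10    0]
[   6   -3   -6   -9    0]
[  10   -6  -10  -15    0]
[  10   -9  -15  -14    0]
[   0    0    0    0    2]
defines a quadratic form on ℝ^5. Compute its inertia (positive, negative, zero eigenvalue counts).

Answer: (4, 1, 0)

Derivation:
step 0: pivot -7 → sign −
step 1: pivot 15/7 → sign +
step 2: pivot 6/5 → sign +
step 3: pivot 1/6 → sign +
step 4: pivot 2 → sign +
signature = (4, 1, 0)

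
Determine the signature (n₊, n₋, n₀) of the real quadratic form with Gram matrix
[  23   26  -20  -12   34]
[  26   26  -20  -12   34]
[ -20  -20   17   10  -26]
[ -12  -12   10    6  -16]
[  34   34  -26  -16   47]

step 0: pivot 23 → sign +
step 1: pivot -78/23 → sign −
step 2: pivot 21/13 → sign +
step 3: pivot 2/21 → sign +
step 4: pivot 1 → sign +
signature = (4, 1, 0)

Answer: (4, 1, 0)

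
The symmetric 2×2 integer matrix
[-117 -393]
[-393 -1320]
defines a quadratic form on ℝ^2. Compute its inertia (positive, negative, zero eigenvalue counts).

Answer: (1, 1, 0)

Derivation:
step 0: pivot -117 → sign −
step 1: pivot 1/13 → sign +
signature = (1, 1, 0)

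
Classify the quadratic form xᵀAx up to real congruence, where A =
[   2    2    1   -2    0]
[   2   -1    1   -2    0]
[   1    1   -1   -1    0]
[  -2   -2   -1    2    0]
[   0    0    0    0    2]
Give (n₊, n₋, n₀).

Answer: (2, 2, 1)

Derivation:
step 0: pivot 2 → sign +
step 1: pivot -3 → sign −
step 2: pivot -3/2 → sign −
step 3: pivot 2 → sign +
step 4: row/col 4 already zero → sign 0
signature = (2, 2, 1)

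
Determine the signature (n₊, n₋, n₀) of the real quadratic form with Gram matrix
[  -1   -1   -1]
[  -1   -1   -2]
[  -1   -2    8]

Answer: (1, 2, 0)

Derivation:
step 0: pivot -1 → sign −
step 1: pivot 9 → sign +
step 2: pivot -1/9 → sign −
signature = (1, 2, 0)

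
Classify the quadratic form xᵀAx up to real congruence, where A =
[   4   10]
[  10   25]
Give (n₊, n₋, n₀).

step 0: pivot 4 → sign +
step 1: row/col 1 already zero → sign 0
signature = (1, 0, 1)

Answer: (1, 0, 1)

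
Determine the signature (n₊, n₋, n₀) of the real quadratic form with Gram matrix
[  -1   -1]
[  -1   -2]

step 0: pivot -1 → sign −
step 1: pivot -1 → sign −
signature = (0, 2, 0)

Answer: (0, 2, 0)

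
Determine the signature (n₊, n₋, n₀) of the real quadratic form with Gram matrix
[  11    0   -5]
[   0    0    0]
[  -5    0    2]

Answer: (1, 1, 1)

Derivation:
step 0: pivot 11 → sign +
step 1: pivot -3/11 → sign −
step 2: row/col 2 already zero → sign 0
signature = (1, 1, 1)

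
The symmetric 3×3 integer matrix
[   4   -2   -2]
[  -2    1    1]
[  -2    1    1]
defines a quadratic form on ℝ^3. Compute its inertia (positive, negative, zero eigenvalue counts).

step 0: pivot 4 → sign +
step 1: row/col 1 already zero → sign 0
step 2: row/col 2 already zero → sign 0
signature = (1, 0, 2)

Answer: (1, 0, 2)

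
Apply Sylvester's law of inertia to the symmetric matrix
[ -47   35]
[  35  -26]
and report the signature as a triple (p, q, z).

Answer: (1, 1, 0)

Derivation:
step 0: pivot -47 → sign −
step 1: pivot 3/47 → sign +
signature = (1, 1, 0)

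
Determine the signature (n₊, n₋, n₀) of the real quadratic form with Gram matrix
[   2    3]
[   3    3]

Answer: (1, 1, 0)

Derivation:
step 0: pivot 2 → sign +
step 1: pivot -3/2 → sign −
signature = (1, 1, 0)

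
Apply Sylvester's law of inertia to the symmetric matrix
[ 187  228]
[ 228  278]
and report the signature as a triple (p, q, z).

Answer: (2, 0, 0)

Derivation:
step 0: pivot 187 → sign +
step 1: pivot 2/187 → sign +
signature = (2, 0, 0)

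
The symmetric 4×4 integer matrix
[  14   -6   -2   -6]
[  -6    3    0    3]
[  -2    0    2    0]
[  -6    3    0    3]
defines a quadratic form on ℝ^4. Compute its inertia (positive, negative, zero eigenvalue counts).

step 0: pivot 14 → sign +
step 1: pivot 3/7 → sign +
step 2: row/col 2 already zero → sign 0
step 3: row/col 3 already zero → sign 0
signature = (2, 0, 2)

Answer: (2, 0, 2)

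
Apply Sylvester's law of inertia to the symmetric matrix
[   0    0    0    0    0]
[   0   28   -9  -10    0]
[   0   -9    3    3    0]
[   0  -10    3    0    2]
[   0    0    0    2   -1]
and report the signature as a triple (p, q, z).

Answer: (2, 1, 2)

Derivation:
step 0: pivot 28 → sign +
step 1: pivot 3/28 → sign +
step 2: pivot -4 → sign −
step 3: row/col 3 already zero → sign 0
step 4: row/col 4 already zero → sign 0
signature = (2, 1, 2)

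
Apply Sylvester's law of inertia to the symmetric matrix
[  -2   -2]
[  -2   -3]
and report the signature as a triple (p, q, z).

Answer: (0, 2, 0)

Derivation:
step 0: pivot -2 → sign −
step 1: pivot -1 → sign −
signature = (0, 2, 0)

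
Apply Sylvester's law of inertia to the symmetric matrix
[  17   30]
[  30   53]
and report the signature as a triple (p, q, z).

Answer: (2, 0, 0)

Derivation:
step 0: pivot 17 → sign +
step 1: pivot 1/17 → sign +
signature = (2, 0, 0)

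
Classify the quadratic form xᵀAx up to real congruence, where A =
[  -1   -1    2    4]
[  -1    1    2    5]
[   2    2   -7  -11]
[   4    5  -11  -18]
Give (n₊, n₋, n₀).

step 0: pivot -1 → sign −
step 1: pivot 2 → sign +
step 2: pivot -3 → sign −
step 3: pivot 1/2 → sign +
signature = (2, 2, 0)

Answer: (2, 2, 0)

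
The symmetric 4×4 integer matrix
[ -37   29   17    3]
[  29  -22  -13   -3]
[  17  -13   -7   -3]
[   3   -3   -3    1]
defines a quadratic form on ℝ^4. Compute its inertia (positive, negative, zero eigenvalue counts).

Answer: (2, 2, 0)

Derivation:
step 0: pivot -37 → sign −
step 1: pivot 27/37 → sign +
step 2: pivot 2/3 → sign +
step 3: pivot -2 → sign −
signature = (2, 2, 0)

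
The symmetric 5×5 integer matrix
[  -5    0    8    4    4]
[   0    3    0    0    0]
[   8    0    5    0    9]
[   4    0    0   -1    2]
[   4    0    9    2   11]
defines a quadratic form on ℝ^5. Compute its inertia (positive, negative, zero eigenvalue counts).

step 0: pivot -5 → sign −
step 1: pivot 3 → sign +
step 2: pivot 89/5 → sign +
step 3: pivot -9/89 → sign −
step 4: pivot 2 → sign +
signature = (3, 2, 0)

Answer: (3, 2, 0)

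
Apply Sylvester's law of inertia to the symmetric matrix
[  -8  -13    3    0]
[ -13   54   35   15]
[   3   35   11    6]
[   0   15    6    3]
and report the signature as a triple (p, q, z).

step 0: pivot -8 → sign −
step 1: pivot 601/8 → sign +
step 2: pivot 27/601 → sign +
step 3: row/col 3 already zero → sign 0
signature = (2, 1, 1)

Answer: (2, 1, 1)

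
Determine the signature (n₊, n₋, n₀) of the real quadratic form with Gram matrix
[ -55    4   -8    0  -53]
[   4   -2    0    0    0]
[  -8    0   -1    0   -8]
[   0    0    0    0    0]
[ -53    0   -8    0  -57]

Answer: (1, 3, 1)

Derivation:
step 0: pivot -55 → sign −
step 1: pivot -94/55 → sign −
step 2: pivot 17/47 → sign +
step 3: pivot -2/17 → sign −
step 4: row/col 4 already zero → sign 0
signature = (1, 3, 1)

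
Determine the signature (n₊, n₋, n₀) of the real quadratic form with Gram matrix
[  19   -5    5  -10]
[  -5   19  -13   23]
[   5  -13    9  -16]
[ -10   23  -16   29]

step 0: pivot 19 → sign +
step 1: pivot 336/19 → sign +
step 2: pivot -1/28 → sign −
step 3: pivot 1/2 → sign +
signature = (3, 1, 0)

Answer: (3, 1, 0)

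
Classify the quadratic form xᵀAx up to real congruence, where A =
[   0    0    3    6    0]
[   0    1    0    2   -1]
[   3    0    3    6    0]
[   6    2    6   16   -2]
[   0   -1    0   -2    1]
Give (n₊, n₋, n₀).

step 0: pivot 1 → sign +
step 1: pivot 3 → sign +
step 2: pivot -3 → sign −
step 3: row/col 3 already zero → sign 0
step 4: row/col 4 already zero → sign 0
signature = (2, 1, 2)

Answer: (2, 1, 2)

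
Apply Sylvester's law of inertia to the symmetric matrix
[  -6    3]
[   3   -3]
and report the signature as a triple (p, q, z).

step 0: pivot -6 → sign −
step 1: pivot -3/2 → sign −
signature = (0, 2, 0)

Answer: (0, 2, 0)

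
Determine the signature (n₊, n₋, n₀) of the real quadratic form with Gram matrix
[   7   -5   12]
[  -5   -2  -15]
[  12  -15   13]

step 0: pivot 7 → sign +
step 1: pivot -39/7 → sign −
step 2: pivot -2/13 → sign −
signature = (1, 2, 0)

Answer: (1, 2, 0)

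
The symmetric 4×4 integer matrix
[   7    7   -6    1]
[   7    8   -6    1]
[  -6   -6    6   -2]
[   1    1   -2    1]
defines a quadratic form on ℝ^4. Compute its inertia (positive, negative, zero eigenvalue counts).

Answer: (3, 1, 0)

Derivation:
step 0: pivot 7 → sign +
step 1: pivot 1 → sign +
step 2: pivot 6/7 → sign +
step 3: pivot -2/3 → sign −
signature = (3, 1, 0)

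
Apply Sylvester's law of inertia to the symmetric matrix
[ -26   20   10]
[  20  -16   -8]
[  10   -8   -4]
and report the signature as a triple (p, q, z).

step 0: pivot -26 → sign −
step 1: pivot -8/13 → sign −
step 2: row/col 2 already zero → sign 0
signature = (0, 2, 1)

Answer: (0, 2, 1)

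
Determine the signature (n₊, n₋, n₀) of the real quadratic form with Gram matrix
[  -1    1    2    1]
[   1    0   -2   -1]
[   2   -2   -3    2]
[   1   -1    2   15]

step 0: pivot -1 → sign −
step 1: pivot 1 → sign +
step 2: pivot 1 → sign +
step 3: row/col 3 already zero → sign 0
signature = (2, 1, 1)

Answer: (2, 1, 1)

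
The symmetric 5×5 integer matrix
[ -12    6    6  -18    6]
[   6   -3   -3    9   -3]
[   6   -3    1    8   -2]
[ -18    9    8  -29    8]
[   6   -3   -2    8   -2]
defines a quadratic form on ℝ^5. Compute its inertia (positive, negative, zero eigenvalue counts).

step 0: pivot -12 → sign −
step 1: pivot 4 → sign +
step 2: pivot -9/4 → sign −
step 3: pivot 1 → sign +
step 4: row/col 4 already zero → sign 0
signature = (2, 2, 1)

Answer: (2, 2, 1)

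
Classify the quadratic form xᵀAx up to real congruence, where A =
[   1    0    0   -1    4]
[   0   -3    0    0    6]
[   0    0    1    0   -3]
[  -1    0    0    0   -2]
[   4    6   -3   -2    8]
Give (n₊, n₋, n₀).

step 0: pivot 1 → sign +
step 1: pivot -3 → sign −
step 2: pivot 1 → sign +
step 3: pivot -1 → sign −
step 4: pivot -1 → sign −
signature = (2, 3, 0)

Answer: (2, 3, 0)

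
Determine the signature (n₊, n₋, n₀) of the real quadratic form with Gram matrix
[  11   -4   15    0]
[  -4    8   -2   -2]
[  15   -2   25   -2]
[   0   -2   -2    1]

Answer: (4, 0, 0)

Derivation:
step 0: pivot 11 → sign +
step 1: pivot 72/11 → sign +
step 2: pivot 49/18 → sign +
step 3: pivot 3/49 → sign +
signature = (4, 0, 0)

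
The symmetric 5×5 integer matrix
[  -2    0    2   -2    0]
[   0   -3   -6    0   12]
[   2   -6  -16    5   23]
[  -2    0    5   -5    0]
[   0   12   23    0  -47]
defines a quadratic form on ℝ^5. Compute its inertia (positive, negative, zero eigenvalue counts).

Answer: (1, 3, 1)

Derivation:
step 0: pivot -2 → sign −
step 1: pivot -3 → sign −
step 2: pivot -2 → sign −
step 3: pivot 3/2 → sign +
step 4: row/col 4 already zero → sign 0
signature = (1, 3, 1)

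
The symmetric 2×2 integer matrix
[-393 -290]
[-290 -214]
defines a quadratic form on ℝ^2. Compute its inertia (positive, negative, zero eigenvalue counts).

Answer: (0, 2, 0)

Derivation:
step 0: pivot -393 → sign −
step 1: pivot -2/393 → sign −
signature = (0, 2, 0)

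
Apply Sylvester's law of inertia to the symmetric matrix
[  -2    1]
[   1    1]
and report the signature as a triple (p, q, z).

Answer: (1, 1, 0)

Derivation:
step 0: pivot -2 → sign −
step 1: pivot 3/2 → sign +
signature = (1, 1, 0)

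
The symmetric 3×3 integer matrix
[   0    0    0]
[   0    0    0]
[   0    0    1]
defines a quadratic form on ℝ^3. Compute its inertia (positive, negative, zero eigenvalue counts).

Answer: (1, 0, 2)

Derivation:
step 0: pivot 1 → sign +
step 1: row/col 1 already zero → sign 0
step 2: row/col 2 already zero → sign 0
signature = (1, 0, 2)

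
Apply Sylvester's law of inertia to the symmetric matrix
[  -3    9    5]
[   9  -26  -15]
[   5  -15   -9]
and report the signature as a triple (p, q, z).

Answer: (1, 2, 0)

Derivation:
step 0: pivot -3 → sign −
step 1: pivot 1 → sign +
step 2: pivot -2/3 → sign −
signature = (1, 2, 0)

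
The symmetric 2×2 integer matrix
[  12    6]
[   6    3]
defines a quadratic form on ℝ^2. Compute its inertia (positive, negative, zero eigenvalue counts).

Answer: (1, 0, 1)

Derivation:
step 0: pivot 12 → sign +
step 1: row/col 1 already zero → sign 0
signature = (1, 0, 1)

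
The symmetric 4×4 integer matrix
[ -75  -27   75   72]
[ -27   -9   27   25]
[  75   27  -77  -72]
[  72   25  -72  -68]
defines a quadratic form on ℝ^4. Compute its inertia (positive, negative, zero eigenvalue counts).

Answer: (1, 3, 0)

Derivation:
step 0: pivot -75 → sign −
step 1: pivot 18/25 → sign +
step 2: pivot -2 → sign −
step 3: pivot -1/18 → sign −
signature = (1, 3, 0)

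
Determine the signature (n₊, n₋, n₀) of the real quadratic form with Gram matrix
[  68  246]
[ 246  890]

Answer: (2, 0, 0)

Derivation:
step 0: pivot 68 → sign +
step 1: pivot 1/17 → sign +
signature = (2, 0, 0)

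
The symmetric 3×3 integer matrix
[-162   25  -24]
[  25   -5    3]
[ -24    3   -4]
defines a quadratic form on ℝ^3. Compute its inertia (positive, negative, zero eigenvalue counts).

Answer: (0, 3, 0)

Derivation:
step 0: pivot -162 → sign −
step 1: pivot -185/162 → sign −
step 2: pivot -2/185 → sign −
signature = (0, 3, 0)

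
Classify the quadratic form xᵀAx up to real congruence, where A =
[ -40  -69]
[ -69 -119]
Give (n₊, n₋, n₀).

step 0: pivot -40 → sign −
step 1: pivot 1/40 → sign +
signature = (1, 1, 0)

Answer: (1, 1, 0)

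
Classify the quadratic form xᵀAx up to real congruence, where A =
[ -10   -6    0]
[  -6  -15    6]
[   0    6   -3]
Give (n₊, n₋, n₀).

step 0: pivot -10 → sign −
step 1: pivot -57/5 → sign −
step 2: pivot 3/19 → sign +
signature = (1, 2, 0)

Answer: (1, 2, 0)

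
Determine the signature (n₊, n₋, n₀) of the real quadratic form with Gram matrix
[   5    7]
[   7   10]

Answer: (2, 0, 0)

Derivation:
step 0: pivot 5 → sign +
step 1: pivot 1/5 → sign +
signature = (2, 0, 0)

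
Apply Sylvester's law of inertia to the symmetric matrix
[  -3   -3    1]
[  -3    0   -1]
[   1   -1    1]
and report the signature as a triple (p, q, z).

Answer: (1, 1, 1)

Derivation:
step 0: pivot -3 → sign −
step 1: pivot 3 → sign +
step 2: row/col 2 already zero → sign 0
signature = (1, 1, 1)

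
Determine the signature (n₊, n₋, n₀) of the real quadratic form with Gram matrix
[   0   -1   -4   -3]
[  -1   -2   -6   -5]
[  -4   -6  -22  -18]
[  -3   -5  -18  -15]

step 0: pivot -2 → sign −
step 1: pivot 1/2 → sign +
step 2: pivot -6 → sign −
step 3: pivot -1/3 → sign −
signature = (1, 3, 0)

Answer: (1, 3, 0)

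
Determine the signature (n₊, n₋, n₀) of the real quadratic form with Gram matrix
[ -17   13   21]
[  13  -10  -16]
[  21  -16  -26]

Answer: (0, 2, 1)

Derivation:
step 0: pivot -17 → sign −
step 1: pivot -1/17 → sign −
step 2: row/col 2 already zero → sign 0
signature = (0, 2, 1)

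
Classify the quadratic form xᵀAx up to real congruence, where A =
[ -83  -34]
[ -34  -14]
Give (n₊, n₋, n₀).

step 0: pivot -83 → sign −
step 1: pivot -6/83 → sign −
signature = (0, 2, 0)

Answer: (0, 2, 0)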